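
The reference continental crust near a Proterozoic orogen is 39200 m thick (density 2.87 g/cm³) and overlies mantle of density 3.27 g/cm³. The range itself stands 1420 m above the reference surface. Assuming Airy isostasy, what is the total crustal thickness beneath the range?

50800 m

Root depth r = h ρ_c / (ρ_m − ρ_c) = 1420 m × 2.87 / 0.4 = 10190 m.
Total thickness = T + h + r = 39200 m + 1420 m + 10190 m = 50800 m.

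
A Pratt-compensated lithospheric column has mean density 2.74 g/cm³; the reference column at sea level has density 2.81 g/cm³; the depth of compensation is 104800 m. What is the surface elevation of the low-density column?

ρ_ref D = ρ (D + h) → h = D (ρ_ref − ρ)/ρ.
h = 104800 m × (2.81 − 2.74)/2.74 = 2680 m.

2680 m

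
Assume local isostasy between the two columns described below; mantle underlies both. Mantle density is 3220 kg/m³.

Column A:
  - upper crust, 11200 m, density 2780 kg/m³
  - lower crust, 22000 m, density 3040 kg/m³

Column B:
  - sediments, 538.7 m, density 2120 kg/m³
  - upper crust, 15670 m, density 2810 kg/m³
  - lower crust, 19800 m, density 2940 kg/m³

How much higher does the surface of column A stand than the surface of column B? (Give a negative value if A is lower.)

−1140 m

For any compensation level in the mantle, the mantle terms cancel and isostasy reduces to e = (Σt_A − Σt_B) − (Σ(ρt)_A − Σ(ρt)_B) / ρ_m.
Σt_A = 33200 m; Σt_B = 36008.7 m; Σ(ρt)_A = 98016000; Σ(ρt)_B = 103386744 (in m·kg/m³).
e = (33200 − 36008.7) − (98016000 − 103386744) / 3220 = −1140 m.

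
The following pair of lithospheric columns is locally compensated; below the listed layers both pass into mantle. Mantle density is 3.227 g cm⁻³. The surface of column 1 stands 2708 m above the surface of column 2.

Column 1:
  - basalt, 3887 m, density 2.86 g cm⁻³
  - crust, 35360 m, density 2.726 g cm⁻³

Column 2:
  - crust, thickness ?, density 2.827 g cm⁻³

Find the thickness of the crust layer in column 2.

Take the compensation level at the base of the deeper column (depth z_c below the surface of column 1) and equate Σ ρ_i t_i down to z_c; mantle fills any gap and the z_c terms cancel.
Column 1: 3887×2.86 + 35360×2.726 + (z_c − 39247)×3.227
Column 2: 2708×0 + x×2.827 + (z_c − 2708 − 0 − x)×3.227
The z_c×3.227 term appears on both sides and cancels. Collect the known terms of each column as K = Σ(ρt)_known − 3.227 × (depth of known layers): K_1 = 107508.18 − 3.227×39247 = −19141.889; K_2 = 0 − 3.227×(2708 + 0) = −8738.716.
Balance: K_1 = K_2 − x×(3.227 − 2.827), so x = (K_2 − K_1)/(3.227 − 2.827) = 10403.2/0.4 = 26000 m.

26000 m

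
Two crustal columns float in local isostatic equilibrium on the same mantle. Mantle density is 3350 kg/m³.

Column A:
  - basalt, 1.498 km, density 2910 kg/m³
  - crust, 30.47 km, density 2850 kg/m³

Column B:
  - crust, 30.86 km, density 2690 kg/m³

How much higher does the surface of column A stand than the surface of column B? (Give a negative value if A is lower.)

For any compensation level in the mantle, the mantle terms cancel and isostasy reduces to e = (Σt_A − Σt_B) − (Σ(ρt)_A − Σ(ρt)_B) / ρ_m.
Σt_A = 31.968 km; Σt_B = 30.86 km; Σ(ρt)_A = 91198.68; Σ(ρt)_B = 83013.4 (in km·kg/m³).
e = (31.968 − 30.86) − (91198.68 − 83013.4) / 3350 = −1.34 km.

−1.34 km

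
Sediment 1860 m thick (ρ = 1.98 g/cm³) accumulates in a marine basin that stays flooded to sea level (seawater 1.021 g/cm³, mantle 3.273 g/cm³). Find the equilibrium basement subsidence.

Submarine loading: the sediment displaces seawater, and the subsidence is in turn flooded, so s (ρ_m − ρ_w) = t (ρ_sed − ρ_w).
s = 1860 m × (1.98 − 1.021) / (3.273 − 1.021) = 792 m.

792 m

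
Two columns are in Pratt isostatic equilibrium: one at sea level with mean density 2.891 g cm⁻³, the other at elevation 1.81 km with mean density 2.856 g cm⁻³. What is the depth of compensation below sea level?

148 km

ρ_ref D = ρ (D + h) → D (ρ_ref − ρ) = ρ h.
D = ρ h/(ρ_ref − ρ) = 2.856 × 1.81 km/(2.891 − 2.856) = 148 km.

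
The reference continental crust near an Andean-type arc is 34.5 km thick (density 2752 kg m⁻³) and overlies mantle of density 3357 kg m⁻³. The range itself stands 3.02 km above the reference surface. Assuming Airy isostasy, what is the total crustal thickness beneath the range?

Root depth r = h ρ_c / (ρ_m − ρ_c) = 3.02 km × 2752 / 605 = 13.74 km.
Total thickness = T + h + r = 34.5 km + 3.02 km + 13.74 km = 51.3 km.

51.3 km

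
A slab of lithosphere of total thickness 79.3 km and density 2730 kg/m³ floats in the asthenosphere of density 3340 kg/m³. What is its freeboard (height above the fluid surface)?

Floating equilibrium: submerged depth d = t ρ_obj/ρ_fluid = 79.3 km × 2730/3340 = 64.82 km.
Freeboard = t − d = 79.3 km − 64.82 km = 14.5 km.

14.5 km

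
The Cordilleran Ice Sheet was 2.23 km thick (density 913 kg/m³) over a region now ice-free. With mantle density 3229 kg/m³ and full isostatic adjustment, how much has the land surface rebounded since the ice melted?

Removing the load lets mantle flow back in; uplift u satisfies ρ_ice t = ρ_m u.
u = t ρ_ice/ρ_m = 2.23 km × 913/3229 = 0.631 km.

0.631 km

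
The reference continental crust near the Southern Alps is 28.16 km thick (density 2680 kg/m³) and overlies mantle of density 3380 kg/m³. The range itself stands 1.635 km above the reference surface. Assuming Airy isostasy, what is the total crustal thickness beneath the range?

Root depth r = h ρ_c / (ρ_m − ρ_c) = 1.635 km × 2680 / 700 = 6.26 km.
Total thickness = T + h + r = 28.16 km + 1.635 km + 6.26 km = 36.1 km.

36.1 km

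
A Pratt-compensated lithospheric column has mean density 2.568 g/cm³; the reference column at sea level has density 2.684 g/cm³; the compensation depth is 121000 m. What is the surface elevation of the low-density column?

ρ_ref D = ρ (D + h) → h = D (ρ_ref − ρ)/ρ.
h = 121000 m × (2.684 − 2.568)/2.568 = 5470 m.

5470 m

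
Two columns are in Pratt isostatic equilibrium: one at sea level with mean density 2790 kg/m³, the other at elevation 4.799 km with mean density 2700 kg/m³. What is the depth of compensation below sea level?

ρ_ref D = ρ (D + h) → D (ρ_ref − ρ) = ρ h.
D = ρ h/(ρ_ref − ρ) = 2700 × 4.799 km/(2790 − 2700) = 144 km.

144 km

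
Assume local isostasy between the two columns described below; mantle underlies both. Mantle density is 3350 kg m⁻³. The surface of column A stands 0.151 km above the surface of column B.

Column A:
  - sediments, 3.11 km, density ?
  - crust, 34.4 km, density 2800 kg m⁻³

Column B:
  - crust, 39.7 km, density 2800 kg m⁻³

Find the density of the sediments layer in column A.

2250 kg m⁻³

Take the compensation level at the base of the deeper column (depth z_c below the surface of column A) and equate Σ ρ_i t_i down to z_c; mantle fills any gap and the z_c terms cancel.
Column A: 3.11×ρ + 34.4×2800 + (z_c − 37.51)×3350
Column B: 0.151×0 + 39.7×2800 + (z_c − 0.151 − 39.7)×3350
The z_c×3350 term appears on both sides and cancels. Collect the known terms of each column as K = Σ(ρt)_known − 3350 × (depth of known layers): K_A = 96320 − 3350×37.51 = −29338.5; K_B = 111160 − 3350×(0.151 + 39.7) = −22340.85.
Balance: K_A + 3.11×ρ = K_B, so ρ = (K_B − K_A)/3.11 = 6997.65/3.11 = 2250 kg m⁻³.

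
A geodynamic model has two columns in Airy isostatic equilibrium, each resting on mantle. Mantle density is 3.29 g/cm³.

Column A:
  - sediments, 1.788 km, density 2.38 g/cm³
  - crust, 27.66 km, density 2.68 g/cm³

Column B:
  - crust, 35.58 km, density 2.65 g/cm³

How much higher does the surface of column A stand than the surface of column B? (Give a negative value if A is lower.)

For any compensation level in the mantle, the mantle terms cancel and isostasy reduces to e = (Σt_A − Σt_B) − (Σ(ρt)_A − Σ(ρt)_B) / ρ_m.
Σt_A = 29.448 km; Σt_B = 35.58 km; Σ(ρt)_A = 78.38424; Σ(ρt)_B = 94.287 (in km·g/cm³).
e = (29.448 − 35.58) − (78.38424 − 94.287) / 3.29 = −1.3 km.

−1.3 km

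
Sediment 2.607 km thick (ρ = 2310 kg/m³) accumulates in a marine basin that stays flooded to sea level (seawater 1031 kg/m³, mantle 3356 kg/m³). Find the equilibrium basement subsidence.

Submarine loading: the sediment displaces seawater, and the subsidence is in turn flooded, so s (ρ_m − ρ_w) = t (ρ_sed − ρ_w).
s = 2.607 km × (2310 − 1031) / (3356 − 1031) = 1.43 km.

1.43 km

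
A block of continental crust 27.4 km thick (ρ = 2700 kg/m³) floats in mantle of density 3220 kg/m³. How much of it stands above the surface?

4.42 km

Floating equilibrium: submerged depth d = t ρ_obj/ρ_fluid = 27.4 km × 2700/3220 = 22.98 km.
Freeboard = t − d = 27.4 km − 22.98 km = 4.42 km.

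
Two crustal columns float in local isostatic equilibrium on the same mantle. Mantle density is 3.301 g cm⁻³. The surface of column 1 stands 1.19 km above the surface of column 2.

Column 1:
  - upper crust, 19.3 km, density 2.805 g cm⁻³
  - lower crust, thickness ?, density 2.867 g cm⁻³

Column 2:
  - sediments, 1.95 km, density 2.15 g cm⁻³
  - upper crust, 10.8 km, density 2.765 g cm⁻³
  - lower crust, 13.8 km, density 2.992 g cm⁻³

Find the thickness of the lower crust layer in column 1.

15.3 km

Take the compensation level at the base of the deeper column (depth z_c below the surface of column 1) and equate Σ ρ_i t_i down to z_c; mantle fills any gap and the z_c terms cancel.
Column 1: 19.3×2.805 + x×2.867 + (z_c − 19.3 − x)×3.301
Column 2: 1.19×0 + 1.95×2.15 + 10.8×2.765 + 13.8×2.992 + (z_c − 1.19 − 26.55)×3.301
The z_c×3.301 term appears on both sides and cancels. Collect the known terms of each column as K = Σ(ρt)_known − 3.301 × (depth of known layers): K_1 = 54.1365 − 3.301×19.3 = −9.5728; K_2 = 75.3441 − 3.301×(1.19 + 26.55) = −16.22564.
Balance: K_1 − x×(3.301 − 2.867) = K_2, so x = (K_1 − K_2)/(3.301 − 2.867) = 6.65284/0.434 = 15.3 km.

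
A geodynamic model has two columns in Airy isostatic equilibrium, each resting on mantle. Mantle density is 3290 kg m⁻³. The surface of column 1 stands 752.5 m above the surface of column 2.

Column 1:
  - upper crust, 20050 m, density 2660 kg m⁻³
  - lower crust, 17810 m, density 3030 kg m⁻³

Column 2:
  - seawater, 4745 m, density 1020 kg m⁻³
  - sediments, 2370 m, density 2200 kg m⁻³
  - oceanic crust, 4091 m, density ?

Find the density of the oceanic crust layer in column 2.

Take the compensation level at the base of the deeper column (depth z_c below the surface of column 1) and equate Σ ρ_i t_i down to z_c; mantle fills any gap and the z_c terms cancel.
Column 1: 20050×2660 + 17810×3030 + (z_c − 37860)×3290
Column 2: 752.5×0 + 4745×1020 + 2370×2200 + 4091×ρ + (z_c − 752.5 − 11206)×3290
The z_c×3290 term appears on both sides and cancels. Collect the known terms of each column as K = Σ(ρt)_known − 3290 × (depth of known layers): K_1 = 107297300 − 3290×37860 = −17262100; K_2 = 10053900 − 3290×(752.5 + 11206) = −29289565.
Balance: K_1 = K_2 + 4091×ρ, so ρ = (K_1 − K_2)/4091 = 12027500/4091 = 2940 kg m⁻³.

2940 kg m⁻³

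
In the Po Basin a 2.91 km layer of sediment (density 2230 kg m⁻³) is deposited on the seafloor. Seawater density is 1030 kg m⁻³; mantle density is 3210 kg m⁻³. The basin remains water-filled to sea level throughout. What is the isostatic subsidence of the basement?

Submarine loading: the sediment displaces seawater, and the subsidence is in turn flooded, so s (ρ_m − ρ_w) = t (ρ_sed − ρ_w).
s = 2.91 km × (2230 − 1030) / (3210 − 1030) = 1.6 km.

1.6 km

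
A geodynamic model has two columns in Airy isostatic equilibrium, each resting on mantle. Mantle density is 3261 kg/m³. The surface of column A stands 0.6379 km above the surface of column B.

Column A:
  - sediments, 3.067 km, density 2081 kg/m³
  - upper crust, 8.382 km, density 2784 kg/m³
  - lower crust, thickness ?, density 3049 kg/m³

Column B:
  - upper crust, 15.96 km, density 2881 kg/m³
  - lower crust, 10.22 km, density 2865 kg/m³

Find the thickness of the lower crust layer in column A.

21.6 km

Take the compensation level at the base of the deeper column (depth z_c below the surface of column A) and equate Σ ρ_i t_i down to z_c; mantle fills any gap and the z_c terms cancel.
Column A: 3.067×2081 + 8.382×2784 + x×3049 + (z_c − 11.449 − x)×3261
Column B: 0.6379×0 + 15.96×2881 + 10.22×2865 + (z_c − 0.6379 − 26.18)×3261
The z_c×3261 term appears on both sides and cancels. Collect the known terms of each column as K = Σ(ρt)_known − 3261 × (depth of known layers): K_A = 29717.915 − 3261×11.449 = −7617.274; K_B = 75261.06 − 3261×(0.6379 + 26.18) = −12192.1119.
Balance: K_A − x×(3261 − 3049) = K_B, so x = (K_A − K_B)/(3261 − 3049) = 4574.84/212 = 21.6 km.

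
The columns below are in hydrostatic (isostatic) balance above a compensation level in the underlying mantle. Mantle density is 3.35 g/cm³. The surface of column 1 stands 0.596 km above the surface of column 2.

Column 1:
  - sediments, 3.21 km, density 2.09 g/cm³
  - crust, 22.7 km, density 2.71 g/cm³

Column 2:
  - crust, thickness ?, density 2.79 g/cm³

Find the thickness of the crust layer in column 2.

29.6 km

Take the compensation level at the base of the deeper column (depth z_c below the surface of column 1) and equate Σ ρ_i t_i down to z_c; mantle fills any gap and the z_c terms cancel.
Column 1: 3.21×2.09 + 22.7×2.71 + (z_c − 25.91)×3.35
Column 2: 0.596×0 + x×2.79 + (z_c − 0.596 − 0 − x)×3.35
The z_c×3.35 term appears on both sides and cancels. Collect the known terms of each column as K = Σ(ρt)_known − 3.35 × (depth of known layers): K_1 = 68.2259 − 3.35×25.91 = −18.5726; K_2 = 0 − 3.35×(0.596 + 0) = −1.9966.
Balance: K_1 = K_2 − x×(3.35 − 2.79), so x = (K_2 − K_1)/(3.35 − 2.79) = 16.576/0.56 = 29.6 km.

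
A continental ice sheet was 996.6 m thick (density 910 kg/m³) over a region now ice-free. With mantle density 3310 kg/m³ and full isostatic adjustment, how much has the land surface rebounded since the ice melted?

274 m

Removing the load lets mantle flow back in; uplift u satisfies ρ_ice t = ρ_m u.
u = t ρ_ice/ρ_m = 996.6 m × 910/3310 = 274 m.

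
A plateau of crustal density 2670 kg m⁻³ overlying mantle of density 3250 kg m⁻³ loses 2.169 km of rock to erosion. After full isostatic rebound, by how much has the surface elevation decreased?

Rebound u = e ρ_c/ρ_m = 2.169 km × 2670/3250 = 1.782 km.
Net surface drop = e − u = 2.169 km − 1.782 km = e (ρ_m − ρ_c)/ρ_m = 0.387 km.

0.387 km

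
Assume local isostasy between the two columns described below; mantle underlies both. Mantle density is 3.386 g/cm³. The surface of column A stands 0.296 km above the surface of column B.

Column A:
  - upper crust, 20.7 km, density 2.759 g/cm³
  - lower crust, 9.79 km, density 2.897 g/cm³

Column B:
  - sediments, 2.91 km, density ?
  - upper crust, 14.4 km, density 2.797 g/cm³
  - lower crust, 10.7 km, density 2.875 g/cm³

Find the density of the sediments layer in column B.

2.42 g/cm³

Take the compensation level at the base of the deeper column (depth z_c below the surface of column A) and equate Σ ρ_i t_i down to z_c; mantle fills any gap and the z_c terms cancel.
Column A: 20.7×2.759 + 9.79×2.897 + (z_c − 30.49)×3.386
Column B: 0.296×0 + 2.91×ρ + 14.4×2.797 + 10.7×2.875 + (z_c − 0.296 − 28.01)×3.386
The z_c×3.386 term appears on both sides and cancels. Collect the known terms of each column as K = Σ(ρt)_known − 3.386 × (depth of known layers): K_A = 85.47293 − 3.386×30.49 = −17.76621; K_B = 71.0393 − 3.386×(0.296 + 28.01) = −24.804816.
Balance: K_A = K_B + 2.91×ρ, so ρ = (K_A − K_B)/2.91 = 7.03861/2.91 = 2.42 g/cm³.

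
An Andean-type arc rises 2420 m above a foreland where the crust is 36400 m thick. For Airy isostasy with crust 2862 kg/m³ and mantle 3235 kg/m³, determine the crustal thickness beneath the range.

Root depth r = h ρ_c / (ρ_m − ρ_c) = 2420 m × 2862 / 373 = 18570 m.
Total thickness = T + h + r = 36400 m + 2420 m + 18570 m = 57400 m.

57400 m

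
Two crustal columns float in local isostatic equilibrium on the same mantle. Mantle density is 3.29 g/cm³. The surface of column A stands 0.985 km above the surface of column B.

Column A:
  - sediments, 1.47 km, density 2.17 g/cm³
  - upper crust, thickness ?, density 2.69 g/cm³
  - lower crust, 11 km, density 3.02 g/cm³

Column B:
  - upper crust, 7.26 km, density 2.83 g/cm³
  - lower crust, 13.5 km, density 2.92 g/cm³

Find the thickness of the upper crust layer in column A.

11.6 km

Take the compensation level at the base of the deeper column (depth z_c below the surface of column A) and equate Σ ρ_i t_i down to z_c; mantle fills any gap and the z_c terms cancel.
Column A: 1.47×2.17 + x×2.69 + 11×3.02 + (z_c − 12.47 − x)×3.29
Column B: 0.985×0 + 7.26×2.83 + 13.5×2.92 + (z_c − 0.985 − 20.76)×3.29
The z_c×3.29 term appears on both sides and cancels. Collect the known terms of each column as K = Σ(ρt)_known − 3.29 × (depth of known layers): K_A = 36.4099 − 3.29×12.47 = −4.6164; K_B = 59.9658 − 3.29×(0.985 + 20.76) = −11.57525.
Balance: K_A − x×(3.29 − 2.69) = K_B, so x = (K_A − K_B)/(3.29 − 2.69) = 6.95885/0.6 = 11.6 km.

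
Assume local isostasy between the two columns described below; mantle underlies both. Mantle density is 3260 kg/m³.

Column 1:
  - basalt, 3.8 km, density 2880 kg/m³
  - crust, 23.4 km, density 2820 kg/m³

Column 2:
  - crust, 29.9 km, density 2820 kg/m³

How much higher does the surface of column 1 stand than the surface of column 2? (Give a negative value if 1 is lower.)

For any compensation level in the mantle, the mantle terms cancel and isostasy reduces to e = (Σt_1 − Σt_2) − (Σ(ρt)_1 − Σ(ρt)_2) / ρ_m.
Σt_1 = 27.2 km; Σt_2 = 29.9 km; Σ(ρt)_1 = 76932; Σ(ρt)_2 = 84318 (in km·kg/m³).
e = (27.2 − 29.9) − (76932 − 84318) / 3260 = −0.434 km.

−0.434 km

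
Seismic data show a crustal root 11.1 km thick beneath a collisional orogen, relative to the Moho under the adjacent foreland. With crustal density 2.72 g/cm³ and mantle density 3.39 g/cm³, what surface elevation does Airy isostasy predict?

2.73 km

Balancing pressure at the compensation depth: ρ_c h = (ρ_m − ρ_c) r.
h = r (ρ_m − ρ_c) / ρ_c = 11.1 km × (3.39 − 2.72) / 2.72 = 2.73 km.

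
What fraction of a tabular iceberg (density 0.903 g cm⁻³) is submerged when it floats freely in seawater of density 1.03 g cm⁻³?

Submerged fraction = ρ_obj/ρ_fluid = 0.903/1.03 = 0.877.

0.877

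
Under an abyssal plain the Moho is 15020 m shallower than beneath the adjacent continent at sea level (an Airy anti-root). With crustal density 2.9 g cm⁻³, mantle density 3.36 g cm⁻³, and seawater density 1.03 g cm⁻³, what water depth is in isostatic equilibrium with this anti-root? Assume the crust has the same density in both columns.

3690 m

Replacing a thickness d of crust by seawater at the top must be balanced by replacing crust with mantle at the base: d (ρ_c − ρ_w) = a (ρ_m − ρ_c).
d = a (ρ_m − ρ_c)/(ρ_c − ρ_w) = 15020 m × 0.46/1.87 = 3690 m.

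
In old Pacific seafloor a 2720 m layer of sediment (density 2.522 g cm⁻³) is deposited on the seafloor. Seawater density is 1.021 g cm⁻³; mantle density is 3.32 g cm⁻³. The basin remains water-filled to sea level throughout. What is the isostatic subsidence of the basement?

1780 m

Submarine loading: the sediment displaces seawater, and the subsidence is in turn flooded, so s (ρ_m − ρ_w) = t (ρ_sed − ρ_w).
s = 2720 m × (2.522 − 1.021) / (3.32 − 1.021) = 1780 m.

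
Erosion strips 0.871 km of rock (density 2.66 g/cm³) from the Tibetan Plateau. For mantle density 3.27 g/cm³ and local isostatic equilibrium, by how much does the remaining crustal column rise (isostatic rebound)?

Unloading: uplift u = e ρ_c/ρ_m = 0.871 km × 2.66/3.27 = 0.709 km.

0.709 km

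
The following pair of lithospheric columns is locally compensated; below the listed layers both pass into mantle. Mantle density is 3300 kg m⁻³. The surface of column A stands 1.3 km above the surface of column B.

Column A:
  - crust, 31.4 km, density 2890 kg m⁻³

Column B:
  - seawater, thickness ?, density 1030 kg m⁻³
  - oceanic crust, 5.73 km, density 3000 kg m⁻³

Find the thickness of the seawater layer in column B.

3.02 km

Take the compensation level at the base of the deeper column (depth z_c below the surface of column A) and equate Σ ρ_i t_i down to z_c; mantle fills any gap and the z_c terms cancel.
Column A: 31.4×2890 + (z_c − 31.4)×3300
Column B: 1.3×0 + x×1030 + 5.73×3000 + (z_c − 1.3 − 5.73 − x)×3300
The z_c×3300 term appears on both sides and cancels. Collect the known terms of each column as K = Σ(ρt)_known − 3300 × (depth of known layers): K_A = 90746 − 3300×31.4 = −12874; K_B = 17190 − 3300×(1.3 + 5.73) = −6009.
Balance: K_A = K_B − x×(3300 − 1030), so x = (K_B − K_A)/(3300 − 1030) = 6865/2270 = 3.02 km.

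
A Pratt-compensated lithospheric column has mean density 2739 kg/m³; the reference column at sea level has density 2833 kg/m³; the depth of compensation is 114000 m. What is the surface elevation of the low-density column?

3910 m

ρ_ref D = ρ (D + h) → h = D (ρ_ref − ρ)/ρ.
h = 114000 m × (2833 − 2739)/2739 = 3910 m.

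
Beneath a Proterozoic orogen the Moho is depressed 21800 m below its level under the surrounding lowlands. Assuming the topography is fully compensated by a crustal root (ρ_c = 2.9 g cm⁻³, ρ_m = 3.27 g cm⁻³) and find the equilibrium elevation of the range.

For local isostatic compensation: ρ_c h = (ρ_m − ρ_c) r.
h = r (ρ_m − ρ_c) / ρ_c = 21800 m × (3.27 − 2.9) / 2.9 = 2780 m.

2780 m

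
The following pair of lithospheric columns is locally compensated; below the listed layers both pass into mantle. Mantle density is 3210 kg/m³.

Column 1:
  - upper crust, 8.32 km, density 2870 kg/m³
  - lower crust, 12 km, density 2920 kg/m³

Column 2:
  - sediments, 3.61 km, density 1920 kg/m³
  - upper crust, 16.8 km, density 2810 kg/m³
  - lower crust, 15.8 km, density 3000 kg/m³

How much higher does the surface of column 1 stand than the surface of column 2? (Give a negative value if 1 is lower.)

−2.61 km

For any compensation level in the mantle, the mantle terms cancel and isostasy reduces to e = (Σt_1 − Σt_2) − (Σ(ρt)_1 − Σ(ρt)_2) / ρ_m.
Σt_1 = 20.32 km; Σt_2 = 36.21 km; Σ(ρt)_1 = 58918.4; Σ(ρt)_2 = 101539.2 (in km·kg/m³).
e = (20.32 − 36.21) − (58918.4 − 101539.2) / 3210 = −2.61 km.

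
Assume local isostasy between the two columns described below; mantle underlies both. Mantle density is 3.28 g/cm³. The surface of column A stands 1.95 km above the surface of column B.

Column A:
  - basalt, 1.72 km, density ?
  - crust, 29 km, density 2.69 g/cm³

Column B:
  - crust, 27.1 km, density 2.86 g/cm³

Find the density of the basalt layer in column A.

2.89 g/cm³

Take the compensation level at the base of the deeper column (depth z_c below the surface of column A) and equate Σ ρ_i t_i down to z_c; mantle fills any gap and the z_c terms cancel.
Column A: 1.72×ρ + 29×2.69 + (z_c − 30.72)×3.28
Column B: 1.95×0 + 27.1×2.86 + (z_c − 1.95 − 27.1)×3.28
The z_c×3.28 term appears on both sides and cancels. Collect the known terms of each column as K = Σ(ρt)_known − 3.28 × (depth of known layers): K_A = 78.01 − 3.28×30.72 = −22.7516; K_B = 77.506 − 3.28×(1.95 + 27.1) = −17.778.
Balance: K_A + 1.72×ρ = K_B, so ρ = (K_B − K_A)/1.72 = 4.9736/1.72 = 2.89 g/cm³.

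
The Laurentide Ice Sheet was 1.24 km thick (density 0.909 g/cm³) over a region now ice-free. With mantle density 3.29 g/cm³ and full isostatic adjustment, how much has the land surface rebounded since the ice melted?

0.343 km

Removing the load lets mantle flow back in; uplift u satisfies ρ_ice t = ρ_m u.
u = t ρ_ice/ρ_m = 1.24 km × 0.909/3.29 = 0.343 km.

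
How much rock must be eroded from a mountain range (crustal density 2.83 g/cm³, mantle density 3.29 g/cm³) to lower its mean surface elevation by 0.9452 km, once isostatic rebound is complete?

6.76 km

Net drop Δ = e − u = e − e ρ_c/ρ_m = e (ρ_m − ρ_c)/ρ_m.
e = Δ ρ_m/(ρ_m − ρ_c) = 0.9452 km × 3.29/0.46 = 6.76 km.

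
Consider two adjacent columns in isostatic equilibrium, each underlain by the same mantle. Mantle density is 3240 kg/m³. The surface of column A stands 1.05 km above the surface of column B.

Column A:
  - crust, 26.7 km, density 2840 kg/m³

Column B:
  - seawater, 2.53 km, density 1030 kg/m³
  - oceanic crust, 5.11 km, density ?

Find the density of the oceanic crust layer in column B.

Take the compensation level at the base of the deeper column (depth z_c below the surface of column A) and equate Σ ρ_i t_i down to z_c; mantle fills any gap and the z_c terms cancel.
Column A: 26.7×2840 + (z_c − 26.7)×3240
Column B: 1.05×0 + 2.53×1030 + 5.11×ρ + (z_c − 1.05 − 7.64)×3240
The z_c×3240 term appears on both sides and cancels. Collect the known terms of each column as K = Σ(ρt)_known − 3240 × (depth of known layers): K_A = 75828 − 3240×26.7 = −10680; K_B = 2605.9 − 3240×(1.05 + 7.64) = −25549.7.
Balance: K_A = K_B + 5.11×ρ, so ρ = (K_A − K_B)/5.11 = 14869.7/5.11 = 2910 kg/m³.

2910 kg/m³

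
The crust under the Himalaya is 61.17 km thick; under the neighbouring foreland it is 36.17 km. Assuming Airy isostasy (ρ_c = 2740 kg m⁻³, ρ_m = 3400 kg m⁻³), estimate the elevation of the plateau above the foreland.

Excess crust Δ = 61.17 km − 36.17 km = 25 km, split between elevation h and root r with h + r = Δ.
Airy balance ρ_c h = (ρ_m − ρ_c) r gives r = h ρ_c/(ρ_m − ρ_c), so h (1 + ρ_c/(ρ_m − ρ_c)) = Δ, i.e. h = Δ (ρ_m − ρ_c)/ρ_m.
h = 25 km × 660/3400 = 4.85 km.

4.85 km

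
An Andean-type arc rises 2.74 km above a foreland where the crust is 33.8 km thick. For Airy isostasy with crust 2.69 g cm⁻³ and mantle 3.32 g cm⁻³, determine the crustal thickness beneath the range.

Root depth r = h ρ_c / (ρ_m − ρ_c) = 2.74 km × 2.69 / 0.63 = 11.7 km.
Total thickness = T + h + r = 33.8 km + 2.74 km + 11.7 km = 48.2 km.

48.2 km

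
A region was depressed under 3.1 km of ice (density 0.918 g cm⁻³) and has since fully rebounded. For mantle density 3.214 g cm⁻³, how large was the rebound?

0.885 km

Removing the load lets mantle flow back in; uplift u satisfies ρ_ice t = ρ_m u.
u = t ρ_ice/ρ_m = 3.1 km × 0.918/3.214 = 0.885 km.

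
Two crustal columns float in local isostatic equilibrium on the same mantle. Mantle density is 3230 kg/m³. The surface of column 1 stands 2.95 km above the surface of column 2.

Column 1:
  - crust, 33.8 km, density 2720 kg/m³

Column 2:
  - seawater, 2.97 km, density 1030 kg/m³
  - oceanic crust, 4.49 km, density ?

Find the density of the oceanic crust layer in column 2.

2970 kg/m³

Take the compensation level at the base of the deeper column (depth z_c below the surface of column 1) and equate Σ ρ_i t_i down to z_c; mantle fills any gap and the z_c terms cancel.
Column 1: 33.8×2720 + (z_c − 33.8)×3230
Column 2: 2.95×0 + 2.97×1030 + 4.49×ρ + (z_c − 2.95 − 7.46)×3230
The z_c×3230 term appears on both sides and cancels. Collect the known terms of each column as K = Σ(ρt)_known − 3230 × (depth of known layers): K_1 = 91936 − 3230×33.8 = −17238; K_2 = 3059.1 − 3230×(2.95 + 7.46) = −30565.2.
Balance: K_1 = K_2 + 4.49×ρ, so ρ = (K_1 − K_2)/4.49 = 13327.2/4.49 = 2970 kg/m³.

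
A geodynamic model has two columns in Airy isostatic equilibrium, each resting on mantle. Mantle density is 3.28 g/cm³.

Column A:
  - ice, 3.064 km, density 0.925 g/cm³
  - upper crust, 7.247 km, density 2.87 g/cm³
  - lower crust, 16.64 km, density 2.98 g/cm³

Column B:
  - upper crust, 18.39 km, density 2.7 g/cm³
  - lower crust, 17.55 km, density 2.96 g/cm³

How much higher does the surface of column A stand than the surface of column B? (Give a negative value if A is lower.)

For any compensation level in the mantle, the mantle terms cancel and isostasy reduces to e = (Σt_A − Σt_B) − (Σ(ρt)_A − Σ(ρt)_B) / ρ_m.
Σt_A = 26.951 km; Σt_B = 35.94 km; Σ(ρt)_A = 73.22029; Σ(ρt)_B = 101.601 (in km·g/cm³).
e = (26.951 − 35.94) − (73.22029 − 101.601) / 3.28 = −0.336 km.

−0.336 km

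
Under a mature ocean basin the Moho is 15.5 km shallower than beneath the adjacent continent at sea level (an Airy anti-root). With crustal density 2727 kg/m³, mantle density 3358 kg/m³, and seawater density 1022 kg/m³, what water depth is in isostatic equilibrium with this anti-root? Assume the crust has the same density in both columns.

5.74 km

Replacing a thickness d of crust by seawater at the top must be balanced by replacing crust with mantle at the base: d (ρ_c − ρ_w) = a (ρ_m − ρ_c).
d = a (ρ_m − ρ_c)/(ρ_c − ρ_w) = 15.5 km × 631/1705 = 5.74 km.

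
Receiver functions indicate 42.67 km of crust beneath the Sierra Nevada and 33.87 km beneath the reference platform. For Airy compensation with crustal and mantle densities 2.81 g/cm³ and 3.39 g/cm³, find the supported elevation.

Excess crust Δ = 42.67 km − 33.87 km = 8.8 km, split between elevation h and root r with h + r = Δ.
Airy balance ρ_c h = (ρ_m − ρ_c) r gives r = h ρ_c/(ρ_m − ρ_c), so h (1 + ρ_c/(ρ_m − ρ_c)) = Δ, i.e. h = Δ (ρ_m − ρ_c)/ρ_m.
h = 8.8 km × 0.58/3.39 = 1.51 km.

1.51 km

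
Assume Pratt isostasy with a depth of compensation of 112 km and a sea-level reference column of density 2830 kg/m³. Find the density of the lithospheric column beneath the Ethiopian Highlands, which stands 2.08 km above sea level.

Pratt balance: ρ_ref D = ρ (D + h).
ρ = ρ_ref D/(D + h) = 2830 × 112 km/(112 km + 2.08 km) = 2780 kg/m³.

2780 kg/m³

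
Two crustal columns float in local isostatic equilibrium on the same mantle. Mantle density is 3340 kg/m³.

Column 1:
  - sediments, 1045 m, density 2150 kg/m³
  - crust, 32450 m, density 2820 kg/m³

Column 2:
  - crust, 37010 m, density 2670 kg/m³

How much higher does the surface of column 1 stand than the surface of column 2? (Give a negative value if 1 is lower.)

−2000 m

For any compensation level in the mantle, the mantle terms cancel and isostasy reduces to e = (Σt_1 − Σt_2) − (Σ(ρt)_1 − Σ(ρt)_2) / ρ_m.
Σt_1 = 33495 m; Σt_2 = 37010 m; Σ(ρt)_1 = 93755750; Σ(ρt)_2 = 98816700 (in m·kg/m³).
e = (33495 − 37010) − (93755750 − 98816700) / 3340 = −2000 m.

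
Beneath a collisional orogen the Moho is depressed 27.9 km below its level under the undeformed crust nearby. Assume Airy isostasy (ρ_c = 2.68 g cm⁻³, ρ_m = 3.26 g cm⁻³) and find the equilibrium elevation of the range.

Equating mass per unit area of the two columns: ρ_c h = (ρ_m − ρ_c) r.
h = r (ρ_m − ρ_c) / ρ_c = 27.9 km × (3.26 − 2.68) / 2.68 = 6.04 km.

6.04 km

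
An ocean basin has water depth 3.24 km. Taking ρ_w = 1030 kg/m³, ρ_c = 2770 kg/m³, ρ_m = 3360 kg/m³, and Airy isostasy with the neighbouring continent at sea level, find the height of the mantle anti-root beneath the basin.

By Archimedes' principle applied to the lithosphere: replacing crust with seawater at the top is compensated by replacing crust with mantle at the base: d (ρ_c − ρ_w) = a (ρ_m − ρ_c).
a = d (ρ_c − ρ_w)/(ρ_m − ρ_c) = 3.24 km × 1740/590 = 9.56 km.

9.56 km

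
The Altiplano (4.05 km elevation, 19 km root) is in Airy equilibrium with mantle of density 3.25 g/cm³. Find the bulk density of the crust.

2.68 g/cm³

ρ_c h = (ρ_m − ρ_c) r → ρ_c (h + r) = ρ_m r → ρ_c = ρ_m r / (h + r).
ρ_c = 3.25 × 19 km / (4.05 km + 19 km) = 2.68 g/cm³.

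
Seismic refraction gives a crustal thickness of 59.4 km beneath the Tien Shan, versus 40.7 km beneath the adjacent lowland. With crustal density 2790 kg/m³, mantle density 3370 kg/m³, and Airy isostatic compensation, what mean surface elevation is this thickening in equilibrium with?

Excess crust Δ = 59.4 km − 40.7 km = 18.7 km, split between elevation h and root r with h + r = Δ.
Airy balance ρ_c h = (ρ_m − ρ_c) r gives r = h ρ_c/(ρ_m − ρ_c), so h (1 + ρ_c/(ρ_m − ρ_c)) = Δ, i.e. h = Δ (ρ_m − ρ_c)/ρ_m.
h = 18.7 km × 580/3370 = 3.22 km.

3.22 km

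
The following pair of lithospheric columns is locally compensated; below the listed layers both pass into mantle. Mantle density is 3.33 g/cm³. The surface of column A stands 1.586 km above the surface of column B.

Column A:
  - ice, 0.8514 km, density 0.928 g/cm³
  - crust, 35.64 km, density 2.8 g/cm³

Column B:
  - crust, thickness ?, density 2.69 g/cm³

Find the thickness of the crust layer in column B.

24.5 km

Take the compensation level at the base of the deeper column (depth z_c below the surface of column A) and equate Σ ρ_i t_i down to z_c; mantle fills any gap and the z_c terms cancel.
Column A: 0.8514×0.928 + 35.64×2.8 + (z_c − 36.4914)×3.33
Column B: 1.586×0 + x×2.69 + (z_c − 1.586 − 0 − x)×3.33
The z_c×3.33 term appears on both sides and cancels. Collect the known terms of each column as K = Σ(ρt)_known − 3.33 × (depth of known layers): K_A = 100.582099 − 3.33×36.4914 = −20.9342628; K_B = 0 − 3.33×(1.586 + 0) = −5.28138.
Balance: K_A = K_B − x×(3.33 − 2.69), so x = (K_B − K_A)/(3.33 − 2.69) = 15.6529/0.64 = 24.5 km.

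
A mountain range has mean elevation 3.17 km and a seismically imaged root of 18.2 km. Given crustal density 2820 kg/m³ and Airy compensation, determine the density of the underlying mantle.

Airy balance: ρ_c h = (ρ_m − ρ_c) r → ρ_m = ρ_c (1 + h/r).
ρ_m = 2820 × (1 + 3.17 km/18.2 km) = 3310 kg/m³.

3310 kg/m³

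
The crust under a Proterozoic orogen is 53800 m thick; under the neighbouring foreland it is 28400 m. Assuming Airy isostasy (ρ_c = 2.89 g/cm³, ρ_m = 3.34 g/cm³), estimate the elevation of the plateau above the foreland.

Excess crust Δ = 53800 m − 28400 m = 25400 m, split between elevation h and root r with h + r = Δ.
Airy balance ρ_c h = (ρ_m − ρ_c) r gives r = h ρ_c/(ρ_m − ρ_c), so h (1 + ρ_c/(ρ_m − ρ_c)) = Δ, i.e. h = Δ (ρ_m − ρ_c)/ρ_m.
h = 25400 m × 0.45/3.34 = 3420 m.

3420 m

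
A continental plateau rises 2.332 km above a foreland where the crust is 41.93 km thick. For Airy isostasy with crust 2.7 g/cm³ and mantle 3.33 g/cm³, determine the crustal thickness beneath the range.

Root depth r = h ρ_c / (ρ_m − ρ_c) = 2.332 km × 2.7 / 0.63 = 9.994 km.
Total thickness = T + h + r = 41.93 km + 2.332 km + 9.994 km = 54.3 km.

54.3 km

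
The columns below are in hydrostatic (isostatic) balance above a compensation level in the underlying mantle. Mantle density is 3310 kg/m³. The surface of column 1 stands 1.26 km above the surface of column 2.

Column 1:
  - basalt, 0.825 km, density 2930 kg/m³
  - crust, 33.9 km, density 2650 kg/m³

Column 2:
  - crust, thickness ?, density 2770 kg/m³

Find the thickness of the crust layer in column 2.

Take the compensation level at the base of the deeper column (depth z_c below the surface of column 1) and equate Σ ρ_i t_i down to z_c; mantle fills any gap and the z_c terms cancel.
Column 1: 0.825×2930 + 33.9×2650 + (z_c − 34.725)×3310
Column 2: 1.26×0 + x×2770 + (z_c − 1.26 − 0 − x)×3310
The z_c×3310 term appears on both sides and cancels. Collect the known terms of each column as K = Σ(ρt)_known − 3310 × (depth of known layers): K_1 = 92252.25 − 3310×34.725 = −22687.5; K_2 = 0 − 3310×(1.26 + 0) = −4170.6.
Balance: K_1 = K_2 − x×(3310 − 2770), so x = (K_2 − K_1)/(3310 − 2770) = 18516.9/540 = 34.3 km.

34.3 km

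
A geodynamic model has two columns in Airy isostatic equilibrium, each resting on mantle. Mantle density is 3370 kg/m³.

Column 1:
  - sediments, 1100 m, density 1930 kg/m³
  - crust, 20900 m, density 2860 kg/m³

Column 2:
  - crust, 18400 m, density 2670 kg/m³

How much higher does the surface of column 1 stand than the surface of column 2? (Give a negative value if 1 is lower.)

For any compensation level in the mantle, the mantle terms cancel and isostasy reduces to e = (Σt_1 − Σt_2) − (Σ(ρt)_1 − Σ(ρt)_2) / ρ_m.
Σt_1 = 22000 m; Σt_2 = 18400 m; Σ(ρt)_1 = 61897000; Σ(ρt)_2 = 49128000 (in m·kg/m³).
e = (22000 − 18400) − (61897000 − 49128000) / 3370 = −189 m.

−189 m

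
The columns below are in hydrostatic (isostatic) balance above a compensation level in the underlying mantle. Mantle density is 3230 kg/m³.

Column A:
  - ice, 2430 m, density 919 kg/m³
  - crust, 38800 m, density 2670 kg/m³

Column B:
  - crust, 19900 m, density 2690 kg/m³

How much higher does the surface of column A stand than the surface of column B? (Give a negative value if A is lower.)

For any compensation level in the mantle, the mantle terms cancel and isostasy reduces to e = (Σt_A − Σt_B) − (Σ(ρt)_A − Σ(ρt)_B) / ρ_m.
Σt_A = 41230 m; Σt_B = 19900 m; Σ(ρt)_A = 105829170; Σ(ρt)_B = 53531000 (in m·kg/m³).
e = (41230 − 19900) − (105829170 − 53531000) / 3230 = 5140 m.

5140 m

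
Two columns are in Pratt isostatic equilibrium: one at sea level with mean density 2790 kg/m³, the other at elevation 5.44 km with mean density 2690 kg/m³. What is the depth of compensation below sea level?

ρ_ref D = ρ (D + h) → D (ρ_ref − ρ) = ρ h.
D = ρ h/(ρ_ref − ρ) = 2690 × 5.44 km/(2790 − 2690) = 146 km.

146 km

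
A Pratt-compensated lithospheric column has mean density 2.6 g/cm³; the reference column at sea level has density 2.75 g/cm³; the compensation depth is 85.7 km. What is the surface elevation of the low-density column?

4.94 km

ρ_ref D = ρ (D + h) → h = D (ρ_ref − ρ)/ρ.
h = 85.7 km × (2.75 − 2.6)/2.6 = 4.94 km.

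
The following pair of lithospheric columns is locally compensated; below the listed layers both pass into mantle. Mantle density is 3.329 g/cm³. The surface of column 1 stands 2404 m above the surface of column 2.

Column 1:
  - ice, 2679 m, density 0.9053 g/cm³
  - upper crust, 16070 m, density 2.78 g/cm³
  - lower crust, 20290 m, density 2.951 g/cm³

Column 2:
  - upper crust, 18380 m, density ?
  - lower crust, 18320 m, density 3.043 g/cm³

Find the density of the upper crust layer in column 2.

2.8 g/cm³

Take the compensation level at the base of the deeper column (depth z_c below the surface of column 1) and equate Σ ρ_i t_i down to z_c; mantle fills any gap and the z_c terms cancel.
Column 1: 2679×0.9053 + 16070×2.78 + 20290×2.951 + (z_c − 39039)×3.329
Column 2: 2404×0 + 18380×ρ + 18320×3.043 + (z_c − 2404 − 36700)×3.329
The z_c×3.329 term appears on both sides and cancels. Collect the known terms of each column as K = Σ(ρt)_known − 3.329 × (depth of known layers): K_1 = 106975.689 − 3.329×39039 = −22985.1423; K_2 = 55747.76 − 3.329×(2404 + 36700) = −74429.456.
Balance: K_1 = K_2 + 18380×ρ, so ρ = (K_1 − K_2)/18380 = 51444.3/18380 = 2.8 g/cm³.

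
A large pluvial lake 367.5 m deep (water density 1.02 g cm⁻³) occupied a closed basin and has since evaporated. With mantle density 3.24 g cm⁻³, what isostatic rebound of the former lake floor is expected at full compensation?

u = d ρ_w/ρ_m = 367.5 m × 1.02/3.24 = 116 m.

116 m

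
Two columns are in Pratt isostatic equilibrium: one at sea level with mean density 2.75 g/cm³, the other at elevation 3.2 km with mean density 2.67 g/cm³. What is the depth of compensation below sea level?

107 km

ρ_ref D = ρ (D + h) → D (ρ_ref − ρ) = ρ h.
D = ρ h/(ρ_ref − ρ) = 2.67 × 3.2 km/(2.75 − 2.67) = 107 km.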